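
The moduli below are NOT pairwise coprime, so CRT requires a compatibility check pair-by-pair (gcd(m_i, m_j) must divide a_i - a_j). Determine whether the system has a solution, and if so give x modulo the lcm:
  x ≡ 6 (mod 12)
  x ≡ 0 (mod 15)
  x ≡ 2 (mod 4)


Moduli 12, 15, 4 are not pairwise coprime, so CRT works modulo lcm(m_i) when all pairwise compatibility conditions hold.
Pairwise compatibility: gcd(m_i, m_j) must divide a_i - a_j for every pair.
Merge one congruence at a time:
  Start: x ≡ 6 (mod 12).
  Combine with x ≡ 0 (mod 15): gcd(12, 15) = 3; 0 - 6 = -6, which IS divisible by 3, so compatible.
    Write x = 6 + 12·t and substitute into x ≡ 0 (mod 15): 12·t ≡ 0 − 6 = -6 (mod 15).
    Divide the congruence (and modulus) by g = 3: 4·t ≡ -2 (mod 5).
    Reduce coefficients mod 5: 4·t ≡ 3 (mod 5).
    The inverse of 4 mod 5 is 4 (since 4·4 = 16 = 3·5 + 1), so t ≡ 4·3 = 12 ≡ 2 (mod 5).
    Then x = 6 + 12·2 = 30, valid modulo lcm(12, 15) = 60: x ≡ 30 (mod 60).
  Combine with x ≡ 2 (mod 4): gcd(60, 4) = 4; 2 - 30 = -28, which IS divisible by 4, so compatible.
    Write x = 30 + 60·t and substitute into x ≡ 2 (mod 4): 60·t ≡ 2 − 30 = -28 (mod 4).
    Divide the congruence (and modulus) by g = 4: 15·t ≡ -7 (mod 1).
    Modulo 1 every t works; take t = 0.
    Then x = 30 + 60·0 = 30, valid modulo lcm(60, 4) = 60: x ≡ 30 (mod 60).
Verify: 30 mod 12 = 6, 30 mod 15 = 0, 30 mod 4 = 2.

x ≡ 30 (mod 60).


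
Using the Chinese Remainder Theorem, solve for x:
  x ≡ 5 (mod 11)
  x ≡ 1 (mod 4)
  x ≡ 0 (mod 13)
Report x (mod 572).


Moduli 11, 4, 13 are pairwise coprime; by CRT there is a unique solution modulo M = 11 · 4 · 13 = 572.
Solve pairwise, accumulating the modulus:
  Start with x ≡ 5 (mod 11).
  Combine with x ≡ 1 (mod 4): since gcd(11, 4) = 1, we get a unique residue mod 44.
    Write x = 5 + 11·t and substitute into x ≡ 1 (mod 4): 11·t ≡ 1 − 5 = -4 (mod 4).
    Reduce coefficients mod 4: 3·t ≡ 0 (mod 4).
    The inverse of 3 mod 4 is 3 (since 3·3 = 9 = 2·4 + 1), so t ≡ 3·0 = 0 ≡ 0 (mod 4).
    Then x = 5 + 11·0 = 5, valid modulo lcm(11, 4) = 44: x ≡ 5 (mod 44).
  Combine with x ≡ 0 (mod 13): since gcd(44, 13) = 1, we get a unique residue mod 572.
    Write x = 5 + 44·t and substitute into x ≡ 0 (mod 13): 44·t ≡ 0 − 5 = -5 (mod 13).
    Reduce coefficients mod 13: 5·t ≡ 8 (mod 13).
    The inverse of 5 mod 13 is 8 (since 5·8 = 40 = 3·13 + 1), so t ≡ 8·8 = 64 ≡ 12 (mod 13).
    Then x = 5 + 44·12 = 533, valid modulo lcm(44, 13) = 572: x ≡ 533 (mod 572).
Verify: 533 mod 11 = 5 ✓, 533 mod 4 = 1 ✓, 533 mod 13 = 0 ✓.

x ≡ 533 (mod 572).


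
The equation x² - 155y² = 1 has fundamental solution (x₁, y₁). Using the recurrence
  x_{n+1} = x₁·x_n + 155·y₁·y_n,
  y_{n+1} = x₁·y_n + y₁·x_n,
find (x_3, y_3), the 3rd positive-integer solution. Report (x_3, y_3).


Step 1: Find the fundamental solution (x₁, y₁) of x² - 155y² = 1.
  Expand √155 as a continued fraction. a₀ = ⌊√155⌋ = 12; iterate m_{k+1} = d_k·a_k − m_k, d_{k+1} = (155 − m_{k+1}²)/d_k, a_{k+1} = ⌊(a₀ + m_{k+1})/d_{k+1}⌋ (starting m₀ = 0, d₀ = 1), with convergents p_k = a_k·p_{k-1} + p_{k-2}, q_k = a_k·q_{k-1} + q_{k-2} (p₋₁ = 1, q₋₁ = 0):
  k = 0: a₀ = 12; p₀/q₀ = 12/1; p₀² − 155·q₀² = 144 − 155 = -11.
  k = 1: m = 12, d = 11, a = ⌊(12 + 12)/11⌋ = 2; p/q = (2·12 + 1)/(2·1 + 0) = 25/2; p² − 155·q² = 625 − 620 = 5.
  k = 2: m = 10, d = 5, a = ⌊(12 + 10)/5⌋ = 4; p/q = (4·25 + 12)/(4·2 + 1) = 112/9; p² − 155·q² = 12544 − 12555 = -11.
  k = 3: m = 10, d = 11, a = ⌊(12 + 10)/11⌋ = 2; p/q = (2·112 + 25)/(2·9 + 2) = 249/20; p² − 155·q² = 62001 − 62000 = 1.
  The first convergent with p² − 155·q² = 1 gives the fundamental solution (x₁, y₁) = (249, 20).
Step 2: Apply the recurrence (x_{n+1}, y_{n+1}) = (x₁x_n + 155y₁y_n, x₁y_n + y₁x_n) repeatedly.
  From (x_1, y_1) = (249, 20): x_2 = 249·249 + 155·20·20 = 124001; y_2 = 249·20 + 20·249 = 9960.
  From (x_2, y_2) = (124001, 9960): x_3 = 249·124001 + 155·20·9960 = 61752249; y_3 = 249·9960 + 20·124001 = 4960060.
Step 3: Verify x_3² - 155·y_3² = 3813340256558001 - 3813340256558000 = 1 (should be 1). ✓

(x_1, y_1) = (249, 20); (x_3, y_3) = (61752249, 4960060).


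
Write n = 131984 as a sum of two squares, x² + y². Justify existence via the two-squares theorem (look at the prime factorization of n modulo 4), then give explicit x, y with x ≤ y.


Step 1: Factor n = 131984 = 2^4 · 73 · 113.
Step 2: Check the mod-4 condition on each prime factor: 2 = 2 (special); 73 ≡ 1 (mod 4), exponent 1; 113 ≡ 1 (mod 4), exponent 1.
All primes ≡ 3 (mod 4) appear to even exponent (or don't appear), so by the two-squares theorem n IS expressible as a sum of two squares.
Step 3: Build a representation. Group n = k² · m with k = 4 and m = 73 · 113 = 8249 (a product of primes ≡ 1 (mod 4)); a representation of m scales to one of n via (k·x)² + (k·y)² = k²(x² + y²). Each prime p ≡ 1 (mod 4) is itself a sum of two squares; find a² by testing p − a² for a perfect square:
  73: 73 − 1² = 72, 73 − 2² = 69, 73 − 3² = 64 = 8² ⇒ 73 = 3² + 8².
  113: 113 − 1² = 112, 113 − 2² = 109, 113 − 3² = 104, 113 − 4² = 97, 113 − 5² = 88, 113 − 6² = 77, 113 − 7² = 64 = 8² ⇒ 113 = 7² + 8².
  Combine using the Brahmagupta–Fibonacci identity (a² + b²)(c² + d²) = (ac − bd)² + (ad + bc)² = (ac + bd)² + (ad − bc)²:
  73 · 113 = 8249: from (3² + 8²)(7² + 8²), take (3·7 − 8·8, 3·8 + 8·7) = (21 − 64, 24 + 56) = (-43, 80); dropping signs (only squares matter) gives (43, 80); check 43² + 80² = 1849 + 6400 = 8249 ✓.
  Scale by k = 4: (4·43, 4·80) = (172, 320).
Step 4: Order so x ≤ y and verify: 172² + 320² = 29584 + 102400 = 131984 = n. ✓

n = 131984 = 172² + 320² (one valid representation with x ≤ y).


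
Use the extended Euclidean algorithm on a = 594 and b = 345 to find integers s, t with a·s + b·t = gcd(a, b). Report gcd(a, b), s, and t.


Euclidean algorithm on (594, 345) — divide until remainder is 0:
  594 = 1 · 345 + 249
  345 = 1 · 249 + 96
  249 = 2 · 96 + 57
  96 = 1 · 57 + 39
  57 = 1 · 39 + 18
  39 = 2 · 18 + 3
  18 = 6 · 3 + 0
gcd(594, 345) = 3.
Track Bezout coefficients alongside the remainders: start with r₀ = 594 = a·1 + b·0 (s = 1, t = 0) and r₁ = 345 = a·0 + b·1 (s = 0, t = 1); each new remainder r_{k+1} = r_{k-1} − q_k·r_k inherits s_{k+1} = s_{k-1} − q_k·s_k, t_{k+1} = t_{k-1} − q_k·t_k, so r_k = a·s_k + b·t_k at every step:
  q = 1: r = 249, s = 1 − 1·0 = 1, t = 0 − 1·1 = -1  (check: 594·1 + 345·(-1) = 249)
  q = 1: r = 96, s = 0 − 1·1 = -1, t = 1 − 1·(-1) = 2  (check: 594·(-1) + 345·2 = 96)
  q = 2: r = 57, s = 1 − 2·(-1) = 3, t = -1 − 2·2 = -5  (check: 594·3 + 345·(-5) = 57)
  q = 1: r = 39, s = -1 − 1·3 = -4, t = 2 − 1·(-5) = 7  (check: 594·(-4) + 345·7 = 39)
  q = 1: r = 18, s = 3 − 1·(-4) = 7, t = -5 − 1·7 = -12  (check: 594·7 + 345·(-12) = 18)
  q = 2: r = 3, s = -4 − 2·7 = -18, t = 7 − 2·(-12) = 31  (check: 594·(-18) + 345·31 = 3)
The row with r = 3 (the gcd) gives the Bezout coefficients s = -18, t = 31.
Result: 594 · (-18) + 345 · (31) = 3.

gcd(594, 345) = 3; s = -18, t = 31 (check: 594·(-18) + 345·31 = 3).


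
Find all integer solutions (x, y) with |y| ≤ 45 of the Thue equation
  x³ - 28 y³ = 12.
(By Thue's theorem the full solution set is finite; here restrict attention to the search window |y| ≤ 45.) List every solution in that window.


The equation is x³ - 28y³ = 12. For fixed y, x³ = 28·y³ + 12, so a solution requires the RHS to be a perfect cube.
Strategy: iterate y from -45 to 45, compute RHS = 28·y³ + 12, and check whether it is a (positive or negative) perfect cube.
Check small values of y:
  y = 0: RHS = 12 is not a perfect cube.
  y = 1: RHS = 40 is not a perfect cube.
  y = -1: RHS = -16 is not a perfect cube.
  y = 2: RHS = 236 is not a perfect cube.
  y = -2: RHS = -212 is not a perfect cube.
  y = 3: RHS = 768 is not a perfect cube.
  y = -3: RHS = -744 is not a perfect cube.
Continuing the search up to |y| = 45 finds no solutions either.
No (x, y) in the scanned range satisfies the equation.

No integer solutions with |y| ≤ 45.


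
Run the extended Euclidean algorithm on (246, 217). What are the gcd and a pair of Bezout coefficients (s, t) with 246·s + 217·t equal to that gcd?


Euclidean algorithm on (246, 217) — divide until remainder is 0:
  246 = 1 · 217 + 29
  217 = 7 · 29 + 14
  29 = 2 · 14 + 1
  14 = 14 · 1 + 0
gcd(246, 217) = 1.
Track Bezout coefficients alongside the remainders: start with r₀ = 246 = a·1 + b·0 (s = 1, t = 0) and r₁ = 217 = a·0 + b·1 (s = 0, t = 1); each new remainder r_{k+1} = r_{k-1} − q_k·r_k inherits s_{k+1} = s_{k-1} − q_k·s_k, t_{k+1} = t_{k-1} − q_k·t_k, so r_k = a·s_k + b·t_k at every step:
  q = 1: r = 29, s = 1 − 1·0 = 1, t = 0 − 1·1 = -1  (check: 246·1 + 217·(-1) = 29)
  q = 7: r = 14, s = 0 − 7·1 = -7, t = 1 − 7·(-1) = 8  (check: 246·(-7) + 217·8 = 14)
  q = 2: r = 1, s = 1 − 2·(-7) = 15, t = -1 − 2·8 = -17  (check: 246·15 + 217·(-17) = 1)
The row with r = 1 (the gcd) gives the Bezout coefficients s = 15, t = -17.
Result: 246 · (15) + 217 · (-17) = 1.

gcd(246, 217) = 1; s = 15, t = -17 (check: 246·15 + 217·(-17) = 1).


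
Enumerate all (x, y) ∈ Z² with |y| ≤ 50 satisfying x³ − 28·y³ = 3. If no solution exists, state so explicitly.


The equation is x³ - 28y³ = 3. For fixed y, x³ = 28·y³ + 3, so a solution requires the RHS to be a perfect cube.
Strategy: iterate y from -50 to 50, compute RHS = 28·y³ + 3, and check whether it is a (positive or negative) perfect cube.
Check small values of y:
  y = 0: RHS = 3 is not a perfect cube.
  y = 1: RHS = 31 is not a perfect cube.
  y = -1: RHS = -25 is not a perfect cube.
  y = 2: RHS = 227 is not a perfect cube.
  y = -2: RHS = -221 is not a perfect cube.
  y = 3: RHS = 759 is not a perfect cube.
  y = -3: RHS = -753 is not a perfect cube.
Continuing the search up to |y| = 50 finds no solutions either.
No (x, y) in the scanned range satisfies the equation.

No integer solutions with |y| ≤ 50.


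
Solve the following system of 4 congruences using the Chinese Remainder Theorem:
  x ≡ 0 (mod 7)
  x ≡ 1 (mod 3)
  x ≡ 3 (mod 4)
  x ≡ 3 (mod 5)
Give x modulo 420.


Product of moduli M = 7 · 3 · 4 · 5 = 420.
Merge one congruence at a time:
  Start: x ≡ 0 (mod 7).
  Combine with x ≡ 1 (mod 3); new modulus lcm = 21.
    Write x = 0 + 7·t and substitute into x ≡ 1 (mod 3): 7·t ≡ 1 − 0 = 1 (mod 3).
    Reduce coefficients mod 3: 1·t ≡ 1 (mod 3).
    So t ≡ 1 (mod 3).
    Then x = 0 + 7·1 = 7, valid modulo lcm(7, 3) = 21: x ≡ 7 (mod 21).
  Combine with x ≡ 3 (mod 4); new modulus lcm = 84.
    Write x = 7 + 21·t and substitute into x ≡ 3 (mod 4): 21·t ≡ 3 − 7 = -4 (mod 4).
    Reduce coefficients mod 4: 1·t ≡ 0 (mod 4).
    So t ≡ 0 (mod 4).
    Then x = 7 + 21·0 = 7, valid modulo lcm(21, 4) = 84: x ≡ 7 (mod 84).
  Combine with x ≡ 3 (mod 5); new modulus lcm = 420.
    Write x = 7 + 84·t and substitute into x ≡ 3 (mod 5): 84·t ≡ 3 − 7 = -4 (mod 5).
    Reduce coefficients mod 5: 4·t ≡ 1 (mod 5).
    The inverse of 4 mod 5 is 4 (since 4·4 = 16 = 3·5 + 1), so t ≡ 4·1 = 4 ≡ 4 (mod 5).
    Then x = 7 + 84·4 = 343, valid modulo lcm(84, 5) = 420: x ≡ 343 (mod 420).
Verify against each original: 343 mod 7 = 0, 343 mod 3 = 1, 343 mod 4 = 3, 343 mod 5 = 3.

x ≡ 343 (mod 420).


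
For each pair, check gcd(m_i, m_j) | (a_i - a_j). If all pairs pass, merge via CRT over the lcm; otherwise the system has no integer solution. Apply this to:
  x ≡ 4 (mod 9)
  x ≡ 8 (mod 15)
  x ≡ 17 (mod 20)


Moduli 9, 15, 20 are not pairwise coprime, so CRT works modulo lcm(m_i) when all pairwise compatibility conditions hold.
Pairwise compatibility: gcd(m_i, m_j) must divide a_i - a_j for every pair.
Merge one congruence at a time:
  Start: x ≡ 4 (mod 9).
  Combine with x ≡ 8 (mod 15): gcd(9, 15) = 3, and 8 - 4 = 4 is NOT divisible by 3.
    ⇒ system is inconsistent (no integer solution).

No solution (the system is inconsistent).


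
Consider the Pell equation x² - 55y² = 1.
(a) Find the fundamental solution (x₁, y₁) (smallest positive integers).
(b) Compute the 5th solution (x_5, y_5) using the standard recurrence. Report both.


Step 1: Find the fundamental solution (x₁, y₁) of x² - 55y² = 1.
  Expand √55 as a continued fraction. a₀ = ⌊√55⌋ = 7; iterate m_{k+1} = d_k·a_k − m_k, d_{k+1} = (55 − m_{k+1}²)/d_k, a_{k+1} = ⌊(a₀ + m_{k+1})/d_{k+1}⌋ (starting m₀ = 0, d₀ = 1), with convergents p_k = a_k·p_{k-1} + p_{k-2}, q_k = a_k·q_{k-1} + q_{k-2} (p₋₁ = 1, q₋₁ = 0):
  k = 0: a₀ = 7; p₀/q₀ = 7/1; p₀² − 55·q₀² = 49 − 55 = -6.
  k = 1: m = 7, d = 6, a = ⌊(7 + 7)/6⌋ = 2; p/q = (2·7 + 1)/(2·1 + 0) = 15/2; p² − 55·q² = 225 − 220 = 5.
  k = 2: m = 5, d = 5, a = ⌊(7 + 5)/5⌋ = 2; p/q = (2·15 + 7)/(2·2 + 1) = 37/5; p² − 55·q² = 1369 − 1375 = -6.
  k = 3: m = 5, d = 6, a = ⌊(7 + 5)/6⌋ = 2; p/q = (2·37 + 15)/(2·5 + 2) = 89/12; p² − 55·q² = 7921 − 7920 = 1.
  The first convergent with p² − 55·q² = 1 gives the fundamental solution (x₁, y₁) = (89, 12).
Step 2: Apply the recurrence (x_{n+1}, y_{n+1}) = (x₁x_n + 55y₁y_n, x₁y_n + y₁x_n) repeatedly.
  From (x_1, y_1) = (89, 12): x_2 = 89·89 + 55·12·12 = 15841; y_2 = 89·12 + 12·89 = 2136.
  From (x_2, y_2) = (15841, 2136): x_3 = 89·15841 + 55·12·2136 = 2819609; y_3 = 89·2136 + 12·15841 = 380196.
  From (x_3, y_3) = (2819609, 380196): x_4 = 89·2819609 + 55·12·380196 = 501874561; y_4 = 89·380196 + 12·2819609 = 67672752.
  From (x_4, y_4) = (501874561, 67672752): x_5 = 89·501874561 + 55·12·67672752 = 89330852249; y_5 = 89·67672752 + 12·501874561 = 12045369660.
Step 3: Verify x_5² - 55·y_5² = 7980001163532668358001 - 7980001163532668358000 = 1 (should be 1). ✓

(x_1, y_1) = (89, 12); (x_5, y_5) = (89330852249, 12045369660).


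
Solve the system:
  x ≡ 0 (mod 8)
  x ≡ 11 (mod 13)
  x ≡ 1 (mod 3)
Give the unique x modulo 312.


Moduli 8, 13, 3 are pairwise coprime; by CRT there is a unique solution modulo M = 8 · 13 · 3 = 312.
Solve pairwise, accumulating the modulus:
  Start with x ≡ 0 (mod 8).
  Combine with x ≡ 11 (mod 13): since gcd(8, 13) = 1, we get a unique residue mod 104.
    Write x = 0 + 8·t and substitute into x ≡ 11 (mod 13): 8·t ≡ 11 − 0 = 11 (mod 13).
    The inverse of 8 mod 13 is 5 (since 8·5 = 40 = 3·13 + 1), so t ≡ 5·11 = 55 ≡ 3 (mod 13).
    Then x = 0 + 8·3 = 24, valid modulo lcm(8, 13) = 104: x ≡ 24 (mod 104).
  Combine with x ≡ 1 (mod 3): since gcd(104, 3) = 1, we get a unique residue mod 312.
    Write x = 24 + 104·t and substitute into x ≡ 1 (mod 3): 104·t ≡ 1 − 24 = -23 (mod 3).
    Reduce coefficients mod 3: 2·t ≡ 1 (mod 3).
    The inverse of 2 mod 3 is 2 (since 2·2 = 4 = 1·3 + 1), so t ≡ 2·1 = 2 ≡ 2 (mod 3).
    Then x = 24 + 104·2 = 232, valid modulo lcm(104, 3) = 312: x ≡ 232 (mod 312).
Verify: 232 mod 8 = 0 ✓, 232 mod 13 = 11 ✓, 232 mod 3 = 1 ✓.

x ≡ 232 (mod 312).


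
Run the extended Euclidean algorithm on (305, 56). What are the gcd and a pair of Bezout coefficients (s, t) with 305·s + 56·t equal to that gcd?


Euclidean algorithm on (305, 56) — divide until remainder is 0:
  305 = 5 · 56 + 25
  56 = 2 · 25 + 6
  25 = 4 · 6 + 1
  6 = 6 · 1 + 0
gcd(305, 56) = 1.
Track Bezout coefficients alongside the remainders: start with r₀ = 305 = a·1 + b·0 (s = 1, t = 0) and r₁ = 56 = a·0 + b·1 (s = 0, t = 1); each new remainder r_{k+1} = r_{k-1} − q_k·r_k inherits s_{k+1} = s_{k-1} − q_k·s_k, t_{k+1} = t_{k-1} − q_k·t_k, so r_k = a·s_k + b·t_k at every step:
  q = 5: r = 25, s = 1 − 5·0 = 1, t = 0 − 5·1 = -5  (check: 305·1 + 56·(-5) = 25)
  q = 2: r = 6, s = 0 − 2·1 = -2, t = 1 − 2·(-5) = 11  (check: 305·(-2) + 56·11 = 6)
  q = 4: r = 1, s = 1 − 4·(-2) = 9, t = -5 − 4·11 = -49  (check: 305·9 + 56·(-49) = 1)
The row with r = 1 (the gcd) gives the Bezout coefficients s = 9, t = -49.
Result: 305 · (9) + 56 · (-49) = 1.

gcd(305, 56) = 1; s = 9, t = -49 (check: 305·9 + 56·(-49) = 1).


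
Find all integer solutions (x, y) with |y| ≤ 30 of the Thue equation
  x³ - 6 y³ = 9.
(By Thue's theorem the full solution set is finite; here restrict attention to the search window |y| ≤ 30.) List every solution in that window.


The equation is x³ - 6y³ = 9. For fixed y, x³ = 6·y³ + 9, so a solution requires the RHS to be a perfect cube.
Strategy: iterate y from -30 to 30, compute RHS = 6·y³ + 9, and check whether it is a (positive or negative) perfect cube.
Check small values of y:
  y = 0: RHS = 9 is not a perfect cube.
  y = 1: RHS = 15 is not a perfect cube.
  y = -1: RHS = 3 is not a perfect cube.
  y = 2: RHS = 57 is not a perfect cube.
  y = -2: RHS = -39 is not a perfect cube.
  y = 3: RHS = 171 is not a perfect cube.
  y = -3: RHS = -153 is not a perfect cube.
Continuing the search up to |y| = 30 finds no solutions either.
No (x, y) in the scanned range satisfies the equation.

No integer solutions with |y| ≤ 30.


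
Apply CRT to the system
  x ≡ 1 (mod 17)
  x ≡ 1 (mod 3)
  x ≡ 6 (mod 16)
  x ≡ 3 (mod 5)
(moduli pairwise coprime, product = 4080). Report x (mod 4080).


Product of moduli M = 17 · 3 · 16 · 5 = 4080.
Merge one congruence at a time:
  Start: x ≡ 1 (mod 17).
  Combine with x ≡ 1 (mod 3); new modulus lcm = 51.
    Write x = 1 + 17·t and substitute into x ≡ 1 (mod 3): 17·t ≡ 1 − 1 = 0 (mod 3).
    Reduce coefficients mod 3: 2·t ≡ 0 (mod 3).
    The inverse of 2 mod 3 is 2 (since 2·2 = 4 = 1·3 + 1), so t ≡ 2·0 = 0 ≡ 0 (mod 3).
    Then x = 1 + 17·0 = 1, valid modulo lcm(17, 3) = 51: x ≡ 1 (mod 51).
  Combine with x ≡ 6 (mod 16); new modulus lcm = 816.
    Write x = 1 + 51·t and substitute into x ≡ 6 (mod 16): 51·t ≡ 6 − 1 = 5 (mod 16).
    Reduce coefficients mod 16: 3·t ≡ 5 (mod 16).
    The inverse of 3 mod 16 is 11 (since 3·11 = 33 = 2·16 + 1), so t ≡ 11·5 = 55 ≡ 7 (mod 16).
    Then x = 1 + 51·7 = 358, valid modulo lcm(51, 16) = 816: x ≡ 358 (mod 816).
  Combine with x ≡ 3 (mod 5); new modulus lcm = 4080.
    Write x = 358 + 816·t and substitute into x ≡ 3 (mod 5): 816·t ≡ 3 − 358 = -355 (mod 5).
    Reduce coefficients mod 5: 1·t ≡ 0 (mod 5).
    So t ≡ 0 (mod 5).
    Then x = 358 + 816·0 = 358, valid modulo lcm(816, 5) = 4080: x ≡ 358 (mod 4080).
Verify against each original: 358 mod 17 = 1, 358 mod 3 = 1, 358 mod 16 = 6, 358 mod 5 = 3.

x ≡ 358 (mod 4080).


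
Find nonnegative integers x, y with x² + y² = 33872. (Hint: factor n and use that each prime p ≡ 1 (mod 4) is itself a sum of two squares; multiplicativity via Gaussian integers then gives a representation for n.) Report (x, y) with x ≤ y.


Step 1: Factor n = 33872 = 2^4 · 29 · 73.
Step 2: Check the mod-4 condition on each prime factor: 2 = 2 (special); 29 ≡ 1 (mod 4), exponent 1; 73 ≡ 1 (mod 4), exponent 1.
All primes ≡ 3 (mod 4) appear to even exponent (or don't appear), so by the two-squares theorem n IS expressible as a sum of two squares.
Step 3: Build a representation. Group n = k² · m with k = 4 and m = 29 · 73 = 2117 (a product of primes ≡ 1 (mod 4)); a representation of m scales to one of n via (k·x)² + (k·y)² = k²(x² + y²). Each prime p ≡ 1 (mod 4) is itself a sum of two squares; find a² by testing p − a² for a perfect square:
  29: 29 − 1² = 28, 29 − 2² = 25 = 5² ⇒ 29 = 2² + 5².
  73: 73 − 1² = 72, 73 − 2² = 69, 73 − 3² = 64 = 8² ⇒ 73 = 3² + 8².
  Combine using the Brahmagupta–Fibonacci identity (a² + b²)(c² + d²) = (ac − bd)² + (ad + bc)² = (ac + bd)² + (ad − bc)²:
  29 · 73 = 2117: from (2² + 5²)(3² + 8²), take (2·3 − 5·8, 2·8 + 5·3) = (6 − 40, 16 + 15) = (-34, 31); dropping signs (only squares matter) gives (34, 31); check 34² + 31² = 1156 + 961 = 2117 ✓.
  Scale by k = 4: (4·34, 4·31) = (136, 124).
Step 4: Order so x ≤ y and verify: 124² + 136² = 15376 + 18496 = 33872 = n. ✓

n = 33872 = 124² + 136² (one valid representation with x ≤ y).


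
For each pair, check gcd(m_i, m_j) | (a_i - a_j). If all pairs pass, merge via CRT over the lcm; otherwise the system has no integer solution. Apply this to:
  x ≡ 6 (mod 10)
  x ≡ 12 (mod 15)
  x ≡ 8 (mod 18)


Moduli 10, 15, 18 are not pairwise coprime, so CRT works modulo lcm(m_i) when all pairwise compatibility conditions hold.
Pairwise compatibility: gcd(m_i, m_j) must divide a_i - a_j for every pair.
Merge one congruence at a time:
  Start: x ≡ 6 (mod 10).
  Combine with x ≡ 12 (mod 15): gcd(10, 15) = 5, and 12 - 6 = 6 is NOT divisible by 5.
    ⇒ system is inconsistent (no integer solution).

No solution (the system is inconsistent).


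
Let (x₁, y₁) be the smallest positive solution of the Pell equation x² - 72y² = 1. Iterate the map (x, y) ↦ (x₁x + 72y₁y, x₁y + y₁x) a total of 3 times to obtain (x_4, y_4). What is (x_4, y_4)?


Step 1: Find the fundamental solution (x₁, y₁) of x² - 72y² = 1.
  Expand √72 as a continued fraction. a₀ = ⌊√72⌋ = 8; iterate m_{k+1} = d_k·a_k − m_k, d_{k+1} = (72 − m_{k+1}²)/d_k, a_{k+1} = ⌊(a₀ + m_{k+1})/d_{k+1}⌋ (starting m₀ = 0, d₀ = 1), with convergents p_k = a_k·p_{k-1} + p_{k-2}, q_k = a_k·q_{k-1} + q_{k-2} (p₋₁ = 1, q₋₁ = 0):
  k = 0: a₀ = 8; p₀/q₀ = 8/1; p₀² − 72·q₀² = 64 − 72 = -8.
  k = 1: m = 8, d = 8, a = ⌊(8 + 8)/8⌋ = 2; p/q = (2·8 + 1)/(2·1 + 0) = 17/2; p² − 72·q² = 289 − 288 = 1.
  The first convergent with p² − 72·q² = 1 gives the fundamental solution (x₁, y₁) = (17, 2).
Step 2: Apply the recurrence (x_{n+1}, y_{n+1}) = (x₁x_n + 72y₁y_n, x₁y_n + y₁x_n) repeatedly.
  From (x_1, y_1) = (17, 2): x_2 = 17·17 + 72·2·2 = 577; y_2 = 17·2 + 2·17 = 68.
  From (x_2, y_2) = (577, 68): x_3 = 17·577 + 72·2·68 = 19601; y_3 = 17·68 + 2·577 = 2310.
  From (x_3, y_3) = (19601, 2310): x_4 = 17·19601 + 72·2·2310 = 665857; y_4 = 17·2310 + 2·19601 = 78472.
Step 3: Verify x_4² - 72·y_4² = 443365544449 - 443365544448 = 1 (should be 1). ✓

(x_1, y_1) = (17, 2); (x_4, y_4) = (665857, 78472).


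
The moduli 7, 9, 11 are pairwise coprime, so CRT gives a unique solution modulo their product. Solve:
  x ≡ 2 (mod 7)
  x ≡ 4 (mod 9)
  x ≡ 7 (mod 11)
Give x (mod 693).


Moduli 7, 9, 11 are pairwise coprime; by CRT there is a unique solution modulo M = 7 · 9 · 11 = 693.
Solve pairwise, accumulating the modulus:
  Start with x ≡ 2 (mod 7).
  Combine with x ≡ 4 (mod 9): since gcd(7, 9) = 1, we get a unique residue mod 63.
    Write x = 2 + 7·t and substitute into x ≡ 4 (mod 9): 7·t ≡ 4 − 2 = 2 (mod 9).
    The inverse of 7 mod 9 is 4 (since 7·4 = 28 = 3·9 + 1), so t ≡ 4·2 = 8 ≡ 8 (mod 9).
    Then x = 2 + 7·8 = 58, valid modulo lcm(7, 9) = 63: x ≡ 58 (mod 63).
  Combine with x ≡ 7 (mod 11): since gcd(63, 11) = 1, we get a unique residue mod 693.
    Write x = 58 + 63·t and substitute into x ≡ 7 (mod 11): 63·t ≡ 7 − 58 = -51 (mod 11).
    Reduce coefficients mod 11: 8·t ≡ 4 (mod 11).
    The inverse of 8 mod 11 is 7 (since 8·7 = 56 = 5·11 + 1), so t ≡ 7·4 = 28 ≡ 6 (mod 11).
    Then x = 58 + 63·6 = 436, valid modulo lcm(63, 11) = 693: x ≡ 436 (mod 693).
Verify: 436 mod 7 = 2 ✓, 436 mod 9 = 4 ✓, 436 mod 11 = 7 ✓.

x ≡ 436 (mod 693).


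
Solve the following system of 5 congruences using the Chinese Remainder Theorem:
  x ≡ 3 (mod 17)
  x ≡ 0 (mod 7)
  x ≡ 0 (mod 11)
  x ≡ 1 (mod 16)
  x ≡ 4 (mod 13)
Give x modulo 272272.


Product of moduli M = 17 · 7 · 11 · 16 · 13 = 272272.
Merge one congruence at a time:
  Start: x ≡ 3 (mod 17).
  Combine with x ≡ 0 (mod 7); new modulus lcm = 119.
    Write x = 3 + 17·t and substitute into x ≡ 0 (mod 7): 17·t ≡ 0 − 3 = -3 (mod 7).
    Reduce coefficients mod 7: 3·t ≡ 4 (mod 7).
    The inverse of 3 mod 7 is 5 (since 3·5 = 15 = 2·7 + 1), so t ≡ 5·4 = 20 ≡ 6 (mod 7).
    Then x = 3 + 17·6 = 105, valid modulo lcm(17, 7) = 119: x ≡ 105 (mod 119).
  Combine with x ≡ 0 (mod 11); new modulus lcm = 1309.
    Write x = 105 + 119·t and substitute into x ≡ 0 (mod 11): 119·t ≡ 0 − 105 = -105 (mod 11).
    Reduce coefficients mod 11: 9·t ≡ 5 (mod 11).
    The inverse of 9 mod 11 is 5 (since 9·5 = 45 = 4·11 + 1), so t ≡ 5·5 = 25 ≡ 3 (mod 11).
    Then x = 105 + 119·3 = 462, valid modulo lcm(119, 11) = 1309: x ≡ 462 (mod 1309).
  Combine with x ≡ 1 (mod 16); new modulus lcm = 20944.
    Write x = 462 + 1309·t and substitute into x ≡ 1 (mod 16): 1309·t ≡ 1 − 462 = -461 (mod 16).
    Reduce coefficients mod 16: 13·t ≡ 3 (mod 16).
    The inverse of 13 mod 16 is 5 (since 13·5 = 65 = 4·16 + 1), so t ≡ 5·3 = 15 ≡ 15 (mod 16).
    Then x = 462 + 1309·15 = 20097, valid modulo lcm(1309, 16) = 20944: x ≡ 20097 (mod 20944).
  Combine with x ≡ 4 (mod 13); new modulus lcm = 272272.
    Write x = 20097 + 20944·t and substitute into x ≡ 4 (mod 13): 20944·t ≡ 4 − 20097 = -20093 (mod 13).
    Reduce coefficients mod 13: 1·t ≡ 5 (mod 13).
    So t ≡ 5 (mod 13).
    Then x = 20097 + 20944·5 = 124817, valid modulo lcm(20944, 13) = 272272: x ≡ 124817 (mod 272272).
Verify against each original: 124817 mod 17 = 3, 124817 mod 7 = 0, 124817 mod 11 = 0, 124817 mod 16 = 1, 124817 mod 13 = 4.

x ≡ 124817 (mod 272272).


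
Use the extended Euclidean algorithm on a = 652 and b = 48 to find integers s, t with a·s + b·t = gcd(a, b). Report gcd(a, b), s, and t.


Euclidean algorithm on (652, 48) — divide until remainder is 0:
  652 = 13 · 48 + 28
  48 = 1 · 28 + 20
  28 = 1 · 20 + 8
  20 = 2 · 8 + 4
  8 = 2 · 4 + 0
gcd(652, 48) = 4.
Track Bezout coefficients alongside the remainders: start with r₀ = 652 = a·1 + b·0 (s = 1, t = 0) and r₁ = 48 = a·0 + b·1 (s = 0, t = 1); each new remainder r_{k+1} = r_{k-1} − q_k·r_k inherits s_{k+1} = s_{k-1} − q_k·s_k, t_{k+1} = t_{k-1} − q_k·t_k, so r_k = a·s_k + b·t_k at every step:
  q = 13: r = 28, s = 1 − 13·0 = 1, t = 0 − 13·1 = -13  (check: 652·1 + 48·(-13) = 28)
  q = 1: r = 20, s = 0 − 1·1 = -1, t = 1 − 1·(-13) = 14  (check: 652·(-1) + 48·14 = 20)
  q = 1: r = 8, s = 1 − 1·(-1) = 2, t = -13 − 1·14 = -27  (check: 652·2 + 48·(-27) = 8)
  q = 2: r = 4, s = -1 − 2·2 = -5, t = 14 − 2·(-27) = 68  (check: 652·(-5) + 48·68 = 4)
The row with r = 4 (the gcd) gives the Bezout coefficients s = -5, t = 68.
Result: 652 · (-5) + 48 · (68) = 4.

gcd(652, 48) = 4; s = -5, t = 68 (check: 652·(-5) + 48·68 = 4).


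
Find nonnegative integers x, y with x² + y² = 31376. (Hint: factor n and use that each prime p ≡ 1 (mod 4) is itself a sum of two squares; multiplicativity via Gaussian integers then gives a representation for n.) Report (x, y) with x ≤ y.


Step 1: Factor n = 31376 = 2^4 · 37 · 53.
Step 2: Check the mod-4 condition on each prime factor: 2 = 2 (special); 37 ≡ 1 (mod 4), exponent 1; 53 ≡ 1 (mod 4), exponent 1.
All primes ≡ 3 (mod 4) appear to even exponent (or don't appear), so by the two-squares theorem n IS expressible as a sum of two squares.
Step 3: Build a representation. Group n = k² · m with k = 4 and m = 37 · 53 = 1961 (a product of primes ≡ 1 (mod 4)); a representation of m scales to one of n via (k·x)² + (k·y)² = k²(x² + y²). Each prime p ≡ 1 (mod 4) is itself a sum of two squares; find a² by testing p − a² for a perfect square:
  37: 37 − 1² = 36 = 6² ⇒ 37 = 1² + 6².
  53: 53 − 1² = 52, 53 − 2² = 49 = 7² ⇒ 53 = 2² + 7².
  Combine using the Brahmagupta–Fibonacci identity (a² + b²)(c² + d²) = (ac − bd)² + (ad + bc)² = (ac + bd)² + (ad − bc)²:
  37 · 53 = 1961: from (1² + 6²)(2² + 7²), take (1·2 − 6·7, 1·7 + 6·2) = (2 − 42, 7 + 12) = (-40, 19); dropping signs (only squares matter) gives (40, 19); check 40² + 19² = 1600 + 361 = 1961 ✓.
  Scale by k = 4: (4·40, 4·19) = (160, 76).
Step 4: Order so x ≤ y and verify: 76² + 160² = 5776 + 25600 = 31376 = n. ✓

n = 31376 = 76² + 160² (one valid representation with x ≤ y).


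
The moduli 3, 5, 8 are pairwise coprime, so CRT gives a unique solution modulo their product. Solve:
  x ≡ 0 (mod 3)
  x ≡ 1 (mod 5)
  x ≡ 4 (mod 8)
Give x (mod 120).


Moduli 3, 5, 8 are pairwise coprime; by CRT there is a unique solution modulo M = 3 · 5 · 8 = 120.
Solve pairwise, accumulating the modulus:
  Start with x ≡ 0 (mod 3).
  Combine with x ≡ 1 (mod 5): since gcd(3, 5) = 1, we get a unique residue mod 15.
    Write x = 0 + 3·t and substitute into x ≡ 1 (mod 5): 3·t ≡ 1 − 0 = 1 (mod 5).
    The inverse of 3 mod 5 is 2 (since 3·2 = 6 = 1·5 + 1), so t ≡ 2·1 = 2 ≡ 2 (mod 5).
    Then x = 0 + 3·2 = 6, valid modulo lcm(3, 5) = 15: x ≡ 6 (mod 15).
  Combine with x ≡ 4 (mod 8): since gcd(15, 8) = 1, we get a unique residue mod 120.
    Write x = 6 + 15·t and substitute into x ≡ 4 (mod 8): 15·t ≡ 4 − 6 = -2 (mod 8).
    Reduce coefficients mod 8: 7·t ≡ 6 (mod 8).
    The inverse of 7 mod 8 is 7 (since 7·7 = 49 = 6·8 + 1), so t ≡ 7·6 = 42 ≡ 2 (mod 8).
    Then x = 6 + 15·2 = 36, valid modulo lcm(15, 8) = 120: x ≡ 36 (mod 120).
Verify: 36 mod 3 = 0 ✓, 36 mod 5 = 1 ✓, 36 mod 8 = 4 ✓.

x ≡ 36 (mod 120).


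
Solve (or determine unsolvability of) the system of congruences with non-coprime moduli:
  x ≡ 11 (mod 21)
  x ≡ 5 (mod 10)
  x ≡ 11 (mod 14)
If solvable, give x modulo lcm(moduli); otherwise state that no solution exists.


Moduli 21, 10, 14 are not pairwise coprime, so CRT works modulo lcm(m_i) when all pairwise compatibility conditions hold.
Pairwise compatibility: gcd(m_i, m_j) must divide a_i - a_j for every pair.
Merge one congruence at a time:
  Start: x ≡ 11 (mod 21).
  Combine with x ≡ 5 (mod 10): gcd(21, 10) = 1; 5 - 11 = -6, which IS divisible by 1, so compatible.
    Write x = 11 + 21·t and substitute into x ≡ 5 (mod 10): 21·t ≡ 5 − 11 = -6 (mod 10).
    Reduce coefficients mod 10: 1·t ≡ 4 (mod 10).
    So t ≡ 4 (mod 10).
    Then x = 11 + 21·4 = 95, valid modulo lcm(21, 10) = 210: x ≡ 95 (mod 210).
  Combine with x ≡ 11 (mod 14): gcd(210, 14) = 14; 11 - 95 = -84, which IS divisible by 14, so compatible.
    Write x = 95 + 210·t and substitute into x ≡ 11 (mod 14): 210·t ≡ 11 − 95 = -84 (mod 14).
    Divide the congruence (and modulus) by g = 14: 15·t ≡ -6 (mod 1).
    Modulo 1 every t works; take t = 0.
    Then x = 95 + 210·0 = 95, valid modulo lcm(210, 14) = 210: x ≡ 95 (mod 210).
Verify: 95 mod 21 = 11, 95 mod 10 = 5, 95 mod 14 = 11.

x ≡ 95 (mod 210).


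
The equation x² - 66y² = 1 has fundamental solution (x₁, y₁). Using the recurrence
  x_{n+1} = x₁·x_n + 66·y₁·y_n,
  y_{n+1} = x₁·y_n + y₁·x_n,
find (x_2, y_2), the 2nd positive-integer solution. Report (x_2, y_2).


Step 1: Find the fundamental solution (x₁, y₁) of x² - 66y² = 1.
  Expand √66 as a continued fraction. a₀ = ⌊√66⌋ = 8; iterate m_{k+1} = d_k·a_k − m_k, d_{k+1} = (66 − m_{k+1}²)/d_k, a_{k+1} = ⌊(a₀ + m_{k+1})/d_{k+1}⌋ (starting m₀ = 0, d₀ = 1), with convergents p_k = a_k·p_{k-1} + p_{k-2}, q_k = a_k·q_{k-1} + q_{k-2} (p₋₁ = 1, q₋₁ = 0):
  k = 0: a₀ = 8; p₀/q₀ = 8/1; p₀² − 66·q₀² = 64 − 66 = -2.
  k = 1: m = 8, d = 2, a = ⌊(8 + 8)/2⌋ = 8; p/q = (8·8 + 1)/(8·1 + 0) = 65/8; p² − 66·q² = 4225 − 4224 = 1.
  The first convergent with p² − 66·q² = 1 gives the fundamental solution (x₁, y₁) = (65, 8).
Step 2: Apply the recurrence (x_{n+1}, y_{n+1}) = (x₁x_n + 66y₁y_n, x₁y_n + y₁x_n) repeatedly.
  From (x_1, y_1) = (65, 8): x_2 = 65·65 + 66·8·8 = 8449; y_2 = 65·8 + 8·65 = 1040.
Step 3: Verify x_2² - 66·y_2² = 71385601 - 71385600 = 1 (should be 1). ✓

(x_1, y_1) = (65, 8); (x_2, y_2) = (8449, 1040).


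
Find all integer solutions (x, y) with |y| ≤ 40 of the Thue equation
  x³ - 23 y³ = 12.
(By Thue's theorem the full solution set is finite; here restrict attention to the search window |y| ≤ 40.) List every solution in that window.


The equation is x³ - 23y³ = 12. For fixed y, x³ = 23·y³ + 12, so a solution requires the RHS to be a perfect cube.
Strategy: iterate y from -40 to 40, compute RHS = 23·y³ + 12, and check whether it is a (positive or negative) perfect cube.
Check small values of y:
  y = 0: RHS = 12 is not a perfect cube.
  y = 1: RHS = 35 is not a perfect cube.
  y = -1: RHS = -11 is not a perfect cube.
  y = 2: RHS = 196 is not a perfect cube.
  y = -2: RHS = -172 is not a perfect cube.
  y = 3: RHS = 633 is not a perfect cube.
  y = -3: RHS = -609 is not a perfect cube.
Continuing the search up to |y| = 40 finds no solutions either.
No (x, y) in the scanned range satisfies the equation.

No integer solutions with |y| ≤ 40.


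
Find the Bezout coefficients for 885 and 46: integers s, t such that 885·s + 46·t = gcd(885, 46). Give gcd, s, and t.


Euclidean algorithm on (885, 46) — divide until remainder is 0:
  885 = 19 · 46 + 11
  46 = 4 · 11 + 2
  11 = 5 · 2 + 1
  2 = 2 · 1 + 0
gcd(885, 46) = 1.
Track Bezout coefficients alongside the remainders: start with r₀ = 885 = a·1 + b·0 (s = 1, t = 0) and r₁ = 46 = a·0 + b·1 (s = 0, t = 1); each new remainder r_{k+1} = r_{k-1} − q_k·r_k inherits s_{k+1} = s_{k-1} − q_k·s_k, t_{k+1} = t_{k-1} − q_k·t_k, so r_k = a·s_k + b·t_k at every step:
  q = 19: r = 11, s = 1 − 19·0 = 1, t = 0 − 19·1 = -19  (check: 885·1 + 46·(-19) = 11)
  q = 4: r = 2, s = 0 − 4·1 = -4, t = 1 − 4·(-19) = 77  (check: 885·(-4) + 46·77 = 2)
  q = 5: r = 1, s = 1 − 5·(-4) = 21, t = -19 − 5·77 = -404  (check: 885·21 + 46·(-404) = 1)
The row with r = 1 (the gcd) gives the Bezout coefficients s = 21, t = -404.
Result: 885 · (21) + 46 · (-404) = 1.

gcd(885, 46) = 1; s = 21, t = -404 (check: 885·21 + 46·(-404) = 1).


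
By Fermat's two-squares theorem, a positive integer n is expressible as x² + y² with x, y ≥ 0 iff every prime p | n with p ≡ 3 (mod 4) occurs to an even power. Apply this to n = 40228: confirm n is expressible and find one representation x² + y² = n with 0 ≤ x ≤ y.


Step 1: Factor n = 40228 = 2^2 · 89 · 113.
Step 2: Check the mod-4 condition on each prime factor: 2 = 2 (special); 89 ≡ 1 (mod 4), exponent 1; 113 ≡ 1 (mod 4), exponent 1.
All primes ≡ 3 (mod 4) appear to even exponent (or don't appear), so by the two-squares theorem n IS expressible as a sum of two squares.
Step 3: Build a representation. Group n = k² · m with k = 2 and m = 89 · 113 = 10057 (a product of primes ≡ 1 (mod 4)); a representation of m scales to one of n via (k·x)² + (k·y)² = k²(x² + y²). Each prime p ≡ 1 (mod 4) is itself a sum of two squares; find a² by testing p − a² for a perfect square:
  89: 89 − 1² = 88, 89 − 2² = 85, 89 − 3² = 80, 89 − 4² = 73, 89 − 5² = 64 = 8² ⇒ 89 = 5² + 8².
  113: 113 − 1² = 112, 113 − 2² = 109, 113 − 3² = 104, 113 − 4² = 97, 113 − 5² = 88, 113 − 6² = 77, 113 − 7² = 64 = 8² ⇒ 113 = 7² + 8².
  Combine using the Brahmagupta–Fibonacci identity (a² + b²)(c² + d²) = (ac − bd)² + (ad + bc)² = (ac + bd)² + (ad − bc)²:
  89 · 113 = 10057: from (5² + 8²)(7² + 8²), take (5·7 − 8·8, 5·8 + 8·7) = (35 − 64, 40 + 56) = (-29, 96); dropping signs (only squares matter) gives (29, 96); check 29² + 96² = 841 + 9216 = 10057 ✓.
  Scale by k = 2: (2·29, 2·96) = (58, 192).
Step 4: Order so x ≤ y and verify: 58² + 192² = 3364 + 36864 = 40228 = n. ✓

n = 40228 = 58² + 192² (one valid representation with x ≤ y).


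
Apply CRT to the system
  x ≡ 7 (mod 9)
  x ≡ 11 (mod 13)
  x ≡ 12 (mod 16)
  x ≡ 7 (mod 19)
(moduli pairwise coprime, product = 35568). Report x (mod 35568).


Product of moduli M = 9 · 13 · 16 · 19 = 35568.
Merge one congruence at a time:
  Start: x ≡ 7 (mod 9).
  Combine with x ≡ 11 (mod 13); new modulus lcm = 117.
    Write x = 7 + 9·t and substitute into x ≡ 11 (mod 13): 9·t ≡ 11 − 7 = 4 (mod 13).
    The inverse of 9 mod 13 is 3 (since 9·3 = 27 = 2·13 + 1), so t ≡ 3·4 = 12 ≡ 12 (mod 13).
    Then x = 7 + 9·12 = 115, valid modulo lcm(9, 13) = 117: x ≡ 115 (mod 117).
  Combine with x ≡ 12 (mod 16); new modulus lcm = 1872.
    Write x = 115 + 117·t and substitute into x ≡ 12 (mod 16): 117·t ≡ 12 − 115 = -103 (mod 16).
    Reduce coefficients mod 16: 5·t ≡ 9 (mod 16).
    The inverse of 5 mod 16 is 13 (since 5·13 = 65 = 4·16 + 1), so t ≡ 13·9 = 117 ≡ 5 (mod 16).
    Then x = 115 + 117·5 = 700, valid modulo lcm(117, 16) = 1872: x ≡ 700 (mod 1872).
  Combine with x ≡ 7 (mod 19); new modulus lcm = 35568.
    Write x = 700 + 1872·t and substitute into x ≡ 7 (mod 19): 1872·t ≡ 7 − 700 = -693 (mod 19).
    Reduce coefficients mod 19: 10·t ≡ 10 (mod 19).
    The inverse of 10 mod 19 is 2 (since 10·2 = 20 = 1·19 + 1), so t ≡ 2·10 = 20 ≡ 1 (mod 19).
    Then x = 700 + 1872·1 = 2572, valid modulo lcm(1872, 19) = 35568: x ≡ 2572 (mod 35568).
Verify against each original: 2572 mod 9 = 7, 2572 mod 13 = 11, 2572 mod 16 = 12, 2572 mod 19 = 7.

x ≡ 2572 (mod 35568).


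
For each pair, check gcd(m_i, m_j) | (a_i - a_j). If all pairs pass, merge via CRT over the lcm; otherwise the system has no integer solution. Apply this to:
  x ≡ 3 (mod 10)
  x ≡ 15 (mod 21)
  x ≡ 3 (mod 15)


Moduli 10, 21, 15 are not pairwise coprime, so CRT works modulo lcm(m_i) when all pairwise compatibility conditions hold.
Pairwise compatibility: gcd(m_i, m_j) must divide a_i - a_j for every pair.
Merge one congruence at a time:
  Start: x ≡ 3 (mod 10).
  Combine with x ≡ 15 (mod 21): gcd(10, 21) = 1; 15 - 3 = 12, which IS divisible by 1, so compatible.
    Write x = 3 + 10·t and substitute into x ≡ 15 (mod 21): 10·t ≡ 15 − 3 = 12 (mod 21).
    The inverse of 10 mod 21 is 19 (since 10·19 = 190 = 9·21 + 1), so t ≡ 19·12 = 228 ≡ 18 (mod 21).
    Then x = 3 + 10·18 = 183, valid modulo lcm(10, 21) = 210: x ≡ 183 (mod 210).
  Combine with x ≡ 3 (mod 15): gcd(210, 15) = 15; 3 - 183 = -180, which IS divisible by 15, so compatible.
    Write x = 183 + 210·t and substitute into x ≡ 3 (mod 15): 210·t ≡ 3 − 183 = -180 (mod 15).
    Divide the congruence (and modulus) by g = 15: 14·t ≡ -12 (mod 1).
    Modulo 1 every t works; take t = 0.
    Then x = 183 + 210·0 = 183, valid modulo lcm(210, 15) = 210: x ≡ 183 (mod 210).
Verify: 183 mod 10 = 3, 183 mod 21 = 15, 183 mod 15 = 3.

x ≡ 183 (mod 210).


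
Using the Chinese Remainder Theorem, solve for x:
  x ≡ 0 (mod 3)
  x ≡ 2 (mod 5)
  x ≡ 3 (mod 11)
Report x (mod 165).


Moduli 3, 5, 11 are pairwise coprime; by CRT there is a unique solution modulo M = 3 · 5 · 11 = 165.
Solve pairwise, accumulating the modulus:
  Start with x ≡ 0 (mod 3).
  Combine with x ≡ 2 (mod 5): since gcd(3, 5) = 1, we get a unique residue mod 15.
    Write x = 0 + 3·t and substitute into x ≡ 2 (mod 5): 3·t ≡ 2 − 0 = 2 (mod 5).
    The inverse of 3 mod 5 is 2 (since 3·2 = 6 = 1·5 + 1), so t ≡ 2·2 = 4 ≡ 4 (mod 5).
    Then x = 0 + 3·4 = 12, valid modulo lcm(3, 5) = 15: x ≡ 12 (mod 15).
  Combine with x ≡ 3 (mod 11): since gcd(15, 11) = 1, we get a unique residue mod 165.
    Write x = 12 + 15·t and substitute into x ≡ 3 (mod 11): 15·t ≡ 3 − 12 = -9 (mod 11).
    Reduce coefficients mod 11: 4·t ≡ 2 (mod 11).
    The inverse of 4 mod 11 is 3 (since 4·3 = 12 = 1·11 + 1), so t ≡ 3·2 = 6 ≡ 6 (mod 11).
    Then x = 12 + 15·6 = 102, valid modulo lcm(15, 11) = 165: x ≡ 102 (mod 165).
Verify: 102 mod 3 = 0 ✓, 102 mod 5 = 2 ✓, 102 mod 11 = 3 ✓.

x ≡ 102 (mod 165).


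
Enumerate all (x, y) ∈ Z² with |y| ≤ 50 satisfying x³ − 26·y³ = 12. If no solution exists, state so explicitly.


The equation is x³ - 26y³ = 12. For fixed y, x³ = 26·y³ + 12, so a solution requires the RHS to be a perfect cube.
Strategy: iterate y from -50 to 50, compute RHS = 26·y³ + 12, and check whether it is a (positive or negative) perfect cube.
Check small values of y:
  y = 0: RHS = 12 is not a perfect cube.
  y = 1: RHS = 38 is not a perfect cube.
  y = -1: RHS = -14 is not a perfect cube.
  y = 2: RHS = 220 is not a perfect cube.
  y = -2: RHS = -196 is not a perfect cube.
  y = 3: RHS = 714 is not a perfect cube.
  y = -3: RHS = -690 is not a perfect cube.
Continuing the search up to |y| = 50 finds no solutions either.
No (x, y) in the scanned range satisfies the equation.

No integer solutions with |y| ≤ 50.
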